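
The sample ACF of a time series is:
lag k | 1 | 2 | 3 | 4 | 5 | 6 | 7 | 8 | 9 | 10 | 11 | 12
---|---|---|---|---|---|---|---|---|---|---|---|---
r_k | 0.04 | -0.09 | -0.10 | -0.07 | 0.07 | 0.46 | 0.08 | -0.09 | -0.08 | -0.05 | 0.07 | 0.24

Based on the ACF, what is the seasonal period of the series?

The largest autocorrelation is r_6 = 0.46, with a weaker echo at lag 12 (0.24); the remaining lags stay at or below 0.08.
The dominant spike at lag 6 indicates a seasonal period of 6.

6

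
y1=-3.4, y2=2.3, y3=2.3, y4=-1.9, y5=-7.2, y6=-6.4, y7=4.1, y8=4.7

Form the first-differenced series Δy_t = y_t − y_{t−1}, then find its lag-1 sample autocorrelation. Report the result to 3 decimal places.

0.163

First differences Δy: 5.7, 0.0, -4.2, -5.3, 0.8, 10.5, 0.6
Mean of differences = 1.1571
Numerator Σ(Δy_t−Δȳ)(Δy_{t+1}−Δȳ) = 29.2982
Denominator Σ(Δy_t−Δȳ)² = 180.0971
r_1(Δy) = 29.2982 / 180.0971 = 0.163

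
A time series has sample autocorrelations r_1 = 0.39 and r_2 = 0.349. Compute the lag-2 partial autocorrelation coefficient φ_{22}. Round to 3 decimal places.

0.232

φ_{22} = (r_2 − r_1²) / (1 − r_1²)
r_1² = (0.39)² = 0.1521
Numerator = 0.349 − 0.1521 = 0.1969; denominator = 1 − 0.1521 = 0.8479
φ_{22} = 0.1969 / 0.8479 = 0.232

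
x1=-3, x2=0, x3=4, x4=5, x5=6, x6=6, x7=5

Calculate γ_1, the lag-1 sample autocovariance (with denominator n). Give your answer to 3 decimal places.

Mean x̄ = (-3 + 0 + 4 + 5 + 6 + 6 + 5)/7 = 3.2857
Σ_{t=1}^{6}(x_t−x̄)(x_{t+1}−x̄) = 36.2041
γ_1 = 36.2041 / 7 = 5.172

5.172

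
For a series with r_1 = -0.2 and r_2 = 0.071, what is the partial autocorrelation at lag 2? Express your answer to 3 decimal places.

φ_{22} = (r_2 − r_1²) / (1 − r_1²)
r_1² = (-0.2)² = 0.04
Numerator = 0.071 − 0.0400 = 0.0310; denominator = 1 − 0.0400 = 0.9600
φ_{22} = 0.0310 / 0.9600 = 0.032

0.032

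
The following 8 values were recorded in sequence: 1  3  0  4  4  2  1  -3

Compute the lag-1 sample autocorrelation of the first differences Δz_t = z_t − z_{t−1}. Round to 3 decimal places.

First differences Δz: 2, -3, 4, 0, -2, -1, -4
Mean of differences = -0.5714
Numerator Σ(Δz_t−Δz̄)(Δz_{t+1}−Δz̄) = -13.4694
Denominator Σ(Δz_t−Δz̄)² = 47.7143
r_1(Δz) = -13.4694 / 47.7143 = -0.282

-0.282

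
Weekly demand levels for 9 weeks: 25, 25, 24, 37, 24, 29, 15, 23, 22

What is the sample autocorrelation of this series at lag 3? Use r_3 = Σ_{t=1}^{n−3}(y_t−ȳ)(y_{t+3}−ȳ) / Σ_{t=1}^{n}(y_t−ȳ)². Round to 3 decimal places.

-0.482

Mean ȳ = (25 + 25 + 24 + 37 + 24 + 29 + 15 + 23 + 22)/9 = 24.8889
Numerator Σ_{t=1}^{6}(y_t−ȳ)(y_{t+3}−ȳ) = -132.3704
Denominator Σ(y_t−ȳ)² = 274.8889
r_3 = -132.3704 / 274.8889 = -0.482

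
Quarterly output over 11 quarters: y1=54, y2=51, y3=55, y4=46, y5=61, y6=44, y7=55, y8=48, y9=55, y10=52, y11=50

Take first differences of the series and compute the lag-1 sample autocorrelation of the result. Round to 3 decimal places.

First differences Δy: -3, 4, -9, 15, -17, 11, -7, 7, -3, -2
Mean of differences = -0.4000
Numerator Σ(Δy_t−Δȳ)(Δy_{t+1}−Δȳ) = -765.7600
Denominator Σ(Δy_t−Δȳ)² = 850.4000
r_1(Δy) = -765.7600 / 850.4000 = -0.900

-0.900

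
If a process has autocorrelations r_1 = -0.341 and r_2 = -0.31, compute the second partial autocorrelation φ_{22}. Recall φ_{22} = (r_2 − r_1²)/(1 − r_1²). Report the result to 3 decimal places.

-0.482

φ_{22} = (r_2 − r_1²) / (1 − r_1²)
r_1² = (-0.341)² = 0.116281
Numerator = -0.31 − 0.1163 = -0.4263; denominator = 1 − 0.1163 = 0.8837
φ_{22} = -0.4263 / 0.8837 = -0.482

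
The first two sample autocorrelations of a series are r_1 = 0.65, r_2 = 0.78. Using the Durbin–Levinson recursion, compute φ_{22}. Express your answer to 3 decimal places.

φ_{22} = (r_2 − r_1²) / (1 − r_1²)
r_1² = (0.65)² = 0.4225
Numerator = 0.78 − 0.4225 = 0.3575; denominator = 1 − 0.4225 = 0.5775
φ_{22} = 0.3575 / 0.5775 = 0.619

0.619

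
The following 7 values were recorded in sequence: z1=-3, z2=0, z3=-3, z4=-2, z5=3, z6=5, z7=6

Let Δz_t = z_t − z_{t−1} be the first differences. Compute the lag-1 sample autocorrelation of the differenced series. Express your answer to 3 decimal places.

-0.134

First differences Δz: 3, -3, 1, 5, 2, 1
Mean of differences = 1.5000
Numerator Σ(Δz_t−Δz̄)(Δz_{t+1}−Δz̄) = -4.7500
Denominator Σ(Δz_t−Δz̄)² = 35.5000
r_1(Δz) = -4.7500 / 35.5000 = -0.134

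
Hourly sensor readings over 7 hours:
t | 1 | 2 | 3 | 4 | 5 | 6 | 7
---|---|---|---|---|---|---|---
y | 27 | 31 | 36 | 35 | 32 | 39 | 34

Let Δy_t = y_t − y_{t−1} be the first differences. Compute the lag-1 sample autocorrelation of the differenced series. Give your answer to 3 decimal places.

First differences Δy: 4, 5, -1, -3, 7, -5
Mean of differences = 1.1667
Numerator Σ(Δy_t−Δȳ)(Δy_{t+1}−Δȳ) = -48.6944
Denominator Σ(Δy_t−Δȳ)² = 116.8333
r_1(Δy) = -48.6944 / 116.8333 = -0.417

-0.417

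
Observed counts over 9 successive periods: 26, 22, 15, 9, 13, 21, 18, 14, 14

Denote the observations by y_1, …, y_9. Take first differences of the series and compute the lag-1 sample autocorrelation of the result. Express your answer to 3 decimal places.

0.275

First differences Δy: -4, -7, -6, 4, 8, -3, -4, 0
Mean of differences = -1.5000
Numerator Σ(Δy_t−Δȳ)(Δy_{t+1}−Δȳ) = 51.7500
Denominator Σ(Δy_t−Δȳ)² = 188.0000
r_1(Δy) = 51.7500 / 188.0000 = 0.275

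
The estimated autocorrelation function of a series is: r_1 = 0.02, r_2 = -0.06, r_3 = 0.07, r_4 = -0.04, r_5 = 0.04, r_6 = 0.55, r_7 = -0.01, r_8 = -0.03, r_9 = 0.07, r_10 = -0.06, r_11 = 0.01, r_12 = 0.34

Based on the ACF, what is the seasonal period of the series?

6

The largest autocorrelation is r_6 = 0.55, with a weaker echo at lag 12 (0.34); the remaining lags stay at or below 0.07.
The dominant spike at lag 6 indicates a seasonal period of 6.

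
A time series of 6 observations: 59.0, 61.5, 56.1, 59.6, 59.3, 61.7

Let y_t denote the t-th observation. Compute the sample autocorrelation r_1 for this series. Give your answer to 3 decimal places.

Mean ȳ = (59.0 + 61.5 + 56.1 + 59.6 + 59.3 + 61.7)/6 = 59.5333
Deviations from mean: -0.5333, 1.9667, -3.4333, 0.0667, -0.2333, 2.1667
Σ(y_t−ȳ)(y_{t+1}−ȳ) = (-1.0489) + (-6.7522) + (-0.2289) + (-0.0156) + (-0.5056) = -8.5511
Denominator Σ(y_t−ȳ)² = 20.6933
r_1 = -8.5511 / 20.6933 = -0.413

-0.413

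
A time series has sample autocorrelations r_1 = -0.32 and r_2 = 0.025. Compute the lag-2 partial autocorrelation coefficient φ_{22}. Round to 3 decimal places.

φ_{22} = (r_2 − r_1²) / (1 − r_1²)
r_1² = (-0.32)² = 0.1024
Numerator = 0.025 − 0.1024 = -0.0774; denominator = 1 − 0.1024 = 0.8976
φ_{22} = -0.0774 / 0.8976 = -0.086

-0.086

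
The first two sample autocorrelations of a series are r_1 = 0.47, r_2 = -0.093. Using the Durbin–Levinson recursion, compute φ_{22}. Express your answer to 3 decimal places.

φ_{22} = (r_2 − r_1²) / (1 − r_1²)
r_1² = (0.47)² = 0.2209
Numerator = -0.093 − 0.2209 = -0.3139; denominator = 1 − 0.2209 = 0.7791
φ_{22} = -0.3139 / 0.7791 = -0.403

-0.403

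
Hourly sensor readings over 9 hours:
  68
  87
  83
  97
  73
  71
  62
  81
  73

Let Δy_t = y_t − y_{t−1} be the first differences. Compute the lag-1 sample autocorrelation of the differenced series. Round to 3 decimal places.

-0.436

First differences Δy: 19, -4, 14, -24, -2, -9, 19, -8
Mean of differences = 0.6250
Numerator Σ(Δy_t−Δȳ)(Δy_{t+1}−Δȳ) = -721.6406
Denominator Σ(Δy_t−Δȳ)² = 1655.8750
r_1(Δy) = -721.6406 / 1655.8750 = -0.436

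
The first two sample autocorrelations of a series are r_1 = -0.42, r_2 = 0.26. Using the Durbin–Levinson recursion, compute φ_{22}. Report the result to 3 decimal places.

0.102

φ_{22} = (r_2 − r_1²) / (1 − r_1²)
r_1² = (-0.42)² = 0.1764
Numerator = 0.26 − 0.1764 = 0.0836; denominator = 1 − 0.1764 = 0.8236
φ_{22} = 0.0836 / 0.8236 = 0.102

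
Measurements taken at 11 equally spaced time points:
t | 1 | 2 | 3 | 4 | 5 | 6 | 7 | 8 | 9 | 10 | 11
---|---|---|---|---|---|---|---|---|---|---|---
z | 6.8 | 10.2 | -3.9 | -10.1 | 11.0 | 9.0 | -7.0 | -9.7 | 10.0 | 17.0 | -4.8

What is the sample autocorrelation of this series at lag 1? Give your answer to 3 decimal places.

Mean z̄ = (6.8 + 10.2 − 3.9 − 10.1 + 11.0 + 9.0 − 7.0 − 9.7 + 10.0 + 17.0 − 4.8)/11 = 2.5909
Numerator Σ_{t=1}^{10}(z_t−z̄)(z_{t+1}−z̄) = -22.2019
Denominator Σ(z_t−z̄)² = 950.7891
r_1 = -22.2019 / 950.7891 = -0.023

-0.023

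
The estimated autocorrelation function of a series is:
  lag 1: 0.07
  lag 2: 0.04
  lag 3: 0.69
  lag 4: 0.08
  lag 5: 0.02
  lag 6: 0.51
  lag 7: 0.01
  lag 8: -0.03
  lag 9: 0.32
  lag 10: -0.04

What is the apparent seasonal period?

The largest autocorrelation is r_3 = 0.69, with weaker echoes at lags 6 (0.51) and 9 (0.32); the remaining lags stay at or below 0.08.
The dominant spike at lag 3 indicates a seasonal period of 3.

3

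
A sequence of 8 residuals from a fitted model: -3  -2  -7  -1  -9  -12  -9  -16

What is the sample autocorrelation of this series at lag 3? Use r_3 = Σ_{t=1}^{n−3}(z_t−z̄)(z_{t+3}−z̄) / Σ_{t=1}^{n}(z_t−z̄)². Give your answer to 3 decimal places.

0.111

Mean z̄ = (-3 − 2 − 7 − 1 − 9 − 12 − 9 − 16)/8 = -7.3750
Deviations from mean: 4.3750, 5.3750, 0.3750, 6.3750, -1.6250, -4.6250, -1.6250, -8.6250
Numerator Σ_{t=1}^{5}(z_t−z̄)(z_{t+3}−z̄) = 21.0781
Denominator Σ(z_t−z̄)² = 189.8750
r_3 = 21.0781 / 189.8750 = 0.111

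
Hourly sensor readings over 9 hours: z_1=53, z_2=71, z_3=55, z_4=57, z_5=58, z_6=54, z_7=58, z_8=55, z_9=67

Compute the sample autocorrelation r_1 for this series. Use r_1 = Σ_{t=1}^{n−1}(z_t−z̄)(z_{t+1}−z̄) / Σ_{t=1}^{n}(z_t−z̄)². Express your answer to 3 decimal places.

-0.424

Mean z̄ = (53 + 71 + 55 + 57 + 58 + 54 + 58 + 55 + 67)/9 = 58.6667
Numerator Σ_{t=1}^{8}(z_t−z̄)(z_{t+1}−z̄) = -129.7778
Denominator Σ(z_t−z̄)² = 306.0000
r_1 = -129.7778 / 306.0000 = -0.424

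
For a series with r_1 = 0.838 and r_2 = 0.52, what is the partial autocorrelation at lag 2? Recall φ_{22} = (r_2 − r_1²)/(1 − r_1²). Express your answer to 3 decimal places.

φ_{22} = (r_2 − r_1²) / (1 − r_1²)
r_1² = (0.838)² = 0.702244
Numerator = 0.52 − 0.7022 = -0.1822; denominator = 1 − 0.7022 = 0.2978
φ_{22} = -0.1822 / 0.2978 = -0.612

-0.612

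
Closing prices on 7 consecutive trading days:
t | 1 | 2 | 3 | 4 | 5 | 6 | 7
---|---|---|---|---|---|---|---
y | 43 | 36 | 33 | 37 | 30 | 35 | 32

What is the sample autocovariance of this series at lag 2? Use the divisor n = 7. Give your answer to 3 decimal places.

Mean ȳ = (43 + 36 + 33 + 37 + 30 + 35 + 32)/7 = 35.1429
Deviations: 7.8571, 0.8571, -2.1429, 1.8571, -5.1429, -0.1429, -3.1429
Σ_{t=1}^{5}(y_t−ȳ)(y_{t+2}−ȳ) = 11.6735
γ_2 = 11.6735 / 7 = 1.668

1.668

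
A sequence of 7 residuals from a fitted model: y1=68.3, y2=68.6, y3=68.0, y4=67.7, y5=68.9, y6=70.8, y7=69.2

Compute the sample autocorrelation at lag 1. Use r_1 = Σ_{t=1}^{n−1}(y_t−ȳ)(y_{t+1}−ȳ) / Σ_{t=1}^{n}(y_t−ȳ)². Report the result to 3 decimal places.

0.322

Mean ȳ = (68.3 + 68.6 + 68.0 + 67.7 + 68.9 + 70.8 + 69.2)/7 = 68.7857
Numerator Σ_{t=1}^{6}(y_t−ȳ)(y_{t+1}−ȳ) = 2.0298
Denominator Σ(y_t−ȳ)² = 6.3086
r_1 = 2.0298 / 6.3086 = 0.322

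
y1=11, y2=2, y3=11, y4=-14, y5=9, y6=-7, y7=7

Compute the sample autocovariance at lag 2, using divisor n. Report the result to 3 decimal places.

45.997

Mean ȳ = (11 + 2 + 11 − 14 + 9 − 7 + 7)/7 = 2.7143
Σ_{t=1}^{5}(y_t−ȳ)(y_{t+2}−ȳ) = 321.9796
γ_2 = 321.9796 / 7 = 45.997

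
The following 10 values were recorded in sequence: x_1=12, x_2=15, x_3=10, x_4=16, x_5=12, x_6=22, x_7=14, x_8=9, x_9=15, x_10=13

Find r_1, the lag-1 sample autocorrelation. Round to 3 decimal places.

Mean x̄ = (12 + 15 + 10 + 16 + 12 + 22 + 14 + 9 + 15 + 13)/10 = 13.8000
Numerator Σ_{t=1}^{9}(x_t−x̄)(x_{t+1}−x̄) = -39.8400
Denominator Σ(x_t−x̄)² = 119.6000
r_1 = -39.8400 / 119.6000 = -0.333

-0.333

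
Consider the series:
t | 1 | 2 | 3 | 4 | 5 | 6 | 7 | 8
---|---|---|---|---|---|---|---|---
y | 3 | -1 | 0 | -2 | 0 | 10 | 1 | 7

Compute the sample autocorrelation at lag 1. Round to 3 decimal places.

-0.073

Mean ȳ = (3 − 1 + 0 − 2 + 0 + 10 + 1 + 7)/8 = 2.2500
Deviations from mean: 0.7500, -3.2500, -2.2500, -4.2500, -2.2500, 7.7500, -1.2500, 4.7500
Σ(y_t−ȳ)(y_{t+1}−ȳ) = (-2.4375) + (7.3125) + (9.5625) + (9.5625) + (-17.4375) + (-9.6875) + (-5.9375) = -9.0625
Denominator Σ(y_t−ȳ)² = 123.5000
r_1 = -9.0625 / 123.5000 = -0.073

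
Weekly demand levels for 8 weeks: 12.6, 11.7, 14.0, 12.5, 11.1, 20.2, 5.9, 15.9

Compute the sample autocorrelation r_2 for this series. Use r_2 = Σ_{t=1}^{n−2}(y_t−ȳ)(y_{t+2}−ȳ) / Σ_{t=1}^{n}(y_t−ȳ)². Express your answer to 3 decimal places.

Mean ȳ = (12.6 + 11.7 + 14.0 + 12.5 + 11.1 + 20.2 + 5.9 + 15.9)/8 = 12.9875
Deviations from mean: -0.3875, -1.2875, 1.0125, -0.4875, -1.8875, 7.2125, -7.0875, 2.9125
Σ(y_t−ȳ)(y_{t+2}−ȳ) = (-0.3923) + (0.6277) + (-1.9111) + (-3.5161) + (13.3777) + (21.0064) = 29.1922
Denominator Σ(y_t−ȳ)² = 117.3688
r_2 = 29.1922 / 117.3688 = 0.249

0.249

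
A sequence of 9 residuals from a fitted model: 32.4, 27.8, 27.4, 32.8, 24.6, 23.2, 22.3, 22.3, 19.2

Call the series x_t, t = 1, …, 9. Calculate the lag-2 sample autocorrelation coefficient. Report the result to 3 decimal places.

Mean x̄ = (32.4 + 27.8 + 27.4 + 32.8 + 24.6 + 23.2 + 22.3 + 22.3 + 19.2)/9 = 25.7778
Numerator Σ_{t=1}^{7}(x_t−x̄)(x_{t+2}−x̄) = 40.8679
Denominator Σ(x_t−x̄)² = 175.3756
r_2 = 40.8679 / 175.3756 = 0.233

0.233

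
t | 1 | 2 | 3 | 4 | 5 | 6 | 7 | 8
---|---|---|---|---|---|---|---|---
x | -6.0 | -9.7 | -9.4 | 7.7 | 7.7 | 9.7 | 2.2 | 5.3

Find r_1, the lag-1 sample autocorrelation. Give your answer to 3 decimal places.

Mean x̄ = (-6.0 − 9.7 − 9.4 + 7.7 + 7.7 + 9.7 + 2.2 + 5.3)/8 = 0.9375
Deviations from mean: -6.9375, -10.6375, -10.3375, 6.7625, 6.7625, 8.7625, 1.2625, 4.3625
Σ(x_t−x̄)(x_{t+1}−x̄) = (73.7977) + (109.9652) + (-69.9073) + (45.7314) + (59.2564) + (11.0627) + (5.5077) = 235.4136
Denominator Σ(x_t−x̄)² = 457.0188
r_1 = 235.4136 / 457.0188 = 0.515

0.515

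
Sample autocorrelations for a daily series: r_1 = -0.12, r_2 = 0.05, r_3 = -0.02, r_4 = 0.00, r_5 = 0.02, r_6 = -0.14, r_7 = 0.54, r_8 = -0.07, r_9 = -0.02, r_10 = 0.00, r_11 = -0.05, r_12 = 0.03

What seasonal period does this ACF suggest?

The largest autocorrelation is r_7 = 0.54; the remaining lags stay at or below 0.05.
The dominant spike at lag 7 indicates a seasonal period of 7.

7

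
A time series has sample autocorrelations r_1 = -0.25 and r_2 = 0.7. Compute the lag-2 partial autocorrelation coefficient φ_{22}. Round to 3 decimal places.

φ_{22} = (r_2 − r_1²) / (1 − r_1²)
r_1² = (-0.25)² = 0.0625
Numerator = 0.7 − 0.0625 = 0.6375; denominator = 1 − 0.0625 = 0.9375
φ_{22} = 0.6375 / 0.9375 = 0.680

0.680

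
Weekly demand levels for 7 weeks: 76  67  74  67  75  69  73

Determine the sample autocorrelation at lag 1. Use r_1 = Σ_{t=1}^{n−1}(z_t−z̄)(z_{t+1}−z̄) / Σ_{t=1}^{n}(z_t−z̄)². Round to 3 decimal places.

-0.805

Mean z̄ = (76 + 67 + 74 + 67 + 75 + 69 + 73)/7 = 71.5714
Σ(z_t−z̄)(z_{t+1}−z̄) = (-20.2449) + (-11.1020) + (-11.1020) + (-15.6735) + (-8.8163) + (-3.6735) = -70.6122
Denominator Σ(z_t−z̄)² = 87.7143
r_1 = -70.6122 / 87.7143 = -0.805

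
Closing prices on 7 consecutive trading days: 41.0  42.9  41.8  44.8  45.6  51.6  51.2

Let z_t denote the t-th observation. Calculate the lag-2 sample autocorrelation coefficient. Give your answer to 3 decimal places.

Mean z̄ = (41.0 + 42.9 + 41.8 + 44.8 + 45.6 + 51.6 + 51.2)/7 = 45.5571
Σ(z_t−z̄)(z_{t+2}−z̄) = (17.1218) + (2.0118) + (-0.1610) + (-4.5753) + (0.2418) = 14.6392
Denominator Σ(z_t−z̄)² = 110.8771
r_2 = 14.6392 / 110.8771 = 0.132

0.132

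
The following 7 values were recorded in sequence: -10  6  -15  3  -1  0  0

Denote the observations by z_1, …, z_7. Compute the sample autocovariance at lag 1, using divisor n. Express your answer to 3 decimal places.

-31.557

Mean z̄ = (-10 + 6 − 15 + 3 − 1 + 0 + 0)/7 = -2.4286
Σ_{t=1}^{6}(z_t−z̄)(z_{t+1}−z̄) = -220.8980
γ_1 = -220.8980 / 7 = -31.557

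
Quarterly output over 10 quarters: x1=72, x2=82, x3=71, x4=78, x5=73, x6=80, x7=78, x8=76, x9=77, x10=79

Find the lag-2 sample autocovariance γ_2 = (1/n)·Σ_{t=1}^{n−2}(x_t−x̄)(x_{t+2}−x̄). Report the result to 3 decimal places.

Mean x̄ = (72 + 82 + 71 + 78 + 73 + 80 + 78 + 76 + 77 + 79)/10 = 76.6000
Σ_{t=1}^{8}(x_t−x̄)(x_{t+2}−x̄) = 50.2800
γ_2 = 50.2800 / 10 = 5.028

5.028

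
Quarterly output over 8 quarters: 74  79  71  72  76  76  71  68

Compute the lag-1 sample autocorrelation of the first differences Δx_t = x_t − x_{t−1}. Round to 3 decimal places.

First differences Δx: 5, -8, 1, 4, 0, -5, -3
Mean of differences = -0.8571
Numerator Σ(Δx_t−Δx̄)(Δx_{t+1}−Δx̄) = -36.5918
Denominator Σ(Δx_t−Δx̄)² = 134.8571
r_1(Δx) = -36.5918 / 134.8571 = -0.271

-0.271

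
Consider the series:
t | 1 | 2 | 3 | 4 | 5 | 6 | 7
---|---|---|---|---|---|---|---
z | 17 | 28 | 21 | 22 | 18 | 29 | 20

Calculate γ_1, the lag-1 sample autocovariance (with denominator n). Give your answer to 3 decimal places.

-11.309

Mean z̄ = (17 + 28 + 21 + 22 + 18 + 29 + 20)/7 = 22.1429
Σ_{t=1}^{6}(z_t−z̄)(z_{t+1}−z̄) = -79.1633
γ_1 = -79.1633 / 7 = -11.309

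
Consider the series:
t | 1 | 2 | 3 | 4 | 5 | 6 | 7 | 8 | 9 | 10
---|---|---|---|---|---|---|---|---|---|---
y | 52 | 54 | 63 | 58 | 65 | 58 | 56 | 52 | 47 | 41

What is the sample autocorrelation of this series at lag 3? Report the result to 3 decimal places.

Mean ȳ = (52 + 54 + 63 + 58 + 65 + 58 + 56 + 52 + 47 + 41)/10 = 54.6000
Numerator Σ_{t=1}^{7}(y_t−ȳ)(y_{t+3}−ȳ) = -53.6800
Denominator Σ(y_t−ȳ)² = 460.4000
r_3 = -53.6800 / 460.4000 = -0.117

-0.117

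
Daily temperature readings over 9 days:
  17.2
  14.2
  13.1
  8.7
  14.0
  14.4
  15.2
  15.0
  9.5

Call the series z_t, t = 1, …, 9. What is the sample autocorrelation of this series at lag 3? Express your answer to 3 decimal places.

Mean z̄ = (17.2 + 14.2 + 13.1 + 8.7 + 14.0 + 14.4 + 15.2 + 15.0 + 9.5)/9 = 13.4778
Numerator Σ_{t=1}^{6}(z_t−z̄)(z_{t+3}−z̄) = -28.8570
Denominator Σ(z_t−z̄)² = 59.5756
r_3 = -28.8570 / 59.5756 = -0.484

-0.484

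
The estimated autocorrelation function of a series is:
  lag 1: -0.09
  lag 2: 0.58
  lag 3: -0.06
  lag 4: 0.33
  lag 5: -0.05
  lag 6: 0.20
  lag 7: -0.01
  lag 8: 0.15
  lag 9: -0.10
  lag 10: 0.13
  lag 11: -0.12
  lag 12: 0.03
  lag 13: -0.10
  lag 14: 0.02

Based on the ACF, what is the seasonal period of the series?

The largest autocorrelation is r_2 = 0.58, with weaker echoes at lags 4 (0.33), 6 (0.20) and 8 (0.15); the remaining lags stay at or below 0.13.
The dominant spike at lag 2 indicates a seasonal period of 2.

2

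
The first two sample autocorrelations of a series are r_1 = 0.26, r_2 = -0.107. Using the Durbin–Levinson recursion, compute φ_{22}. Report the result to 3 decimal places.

φ_{22} = (r_2 − r_1²) / (1 − r_1²)
r_1² = (0.26)² = 0.0676
Numerator = -0.107 − 0.0676 = -0.1746; denominator = 1 − 0.0676 = 0.9324
φ_{22} = -0.1746 / 0.9324 = -0.187

-0.187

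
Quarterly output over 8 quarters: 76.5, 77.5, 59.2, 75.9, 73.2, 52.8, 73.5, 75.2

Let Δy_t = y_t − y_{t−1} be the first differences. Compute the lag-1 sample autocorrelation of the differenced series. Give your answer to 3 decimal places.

-0.478

First differences Δy: 1.0, -18.3, 16.7, -2.7, -20.4, 20.7, 1.7
Mean of differences = -0.1857
Numerator Σ(Δy_t−Δȳ)(Δy_{t+1}−Δȳ) = -701.7873
Denominator Σ(Δy_t−Δȳ)² = 1469.3686
r_1(Δy) = -701.7873 / 1469.3686 = -0.478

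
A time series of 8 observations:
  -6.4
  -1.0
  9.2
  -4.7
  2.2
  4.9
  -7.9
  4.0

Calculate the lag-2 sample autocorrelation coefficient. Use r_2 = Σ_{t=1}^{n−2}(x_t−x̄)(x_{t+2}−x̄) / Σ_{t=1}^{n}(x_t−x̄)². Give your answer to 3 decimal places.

-0.216

Mean x̄ = (-6.4 − 1.0 + 9.2 − 4.7 + 2.2 + 4.9 − 7.9 + 4.0)/8 = 0.0375
Deviations from mean: -6.4375, -1.0375, 9.1625, -4.7375, 2.1625, 4.8625, -7.9375, 3.9625
Σ(x_t−x̄)(x_{t+2}−x̄) = (-58.9836) + (4.9152) + (19.8139) + (-23.0361) + (-17.1648) + (19.2677) = -55.1878
Denominator Σ(x_t−x̄)² = 255.9388
r_2 = -55.1878 / 255.9388 = -0.216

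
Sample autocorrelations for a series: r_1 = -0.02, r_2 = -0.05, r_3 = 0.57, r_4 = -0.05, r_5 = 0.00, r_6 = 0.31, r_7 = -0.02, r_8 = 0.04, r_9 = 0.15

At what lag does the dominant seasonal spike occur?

3

The largest autocorrelation is r_3 = 0.57, with weaker echoes at lags 6 (0.31) and 9 (0.15); the remaining lags stay at or below 0.04.
The dominant spike at lag 3 indicates a seasonal period of 3.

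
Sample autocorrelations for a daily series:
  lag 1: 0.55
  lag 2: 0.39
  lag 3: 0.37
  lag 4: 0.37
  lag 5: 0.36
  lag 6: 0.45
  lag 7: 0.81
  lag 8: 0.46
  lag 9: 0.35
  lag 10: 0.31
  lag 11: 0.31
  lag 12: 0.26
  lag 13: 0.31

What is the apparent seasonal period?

The largest autocorrelation is r_7 = 0.81; the remaining lags stay at or below 0.55. The elevated value at lag 1 (0.55), dropping to 0.39 at lag 2, reflects decaying short-term dependence rather than seasonality.
The dominant spike at lag 7 indicates a seasonal period of 7.

7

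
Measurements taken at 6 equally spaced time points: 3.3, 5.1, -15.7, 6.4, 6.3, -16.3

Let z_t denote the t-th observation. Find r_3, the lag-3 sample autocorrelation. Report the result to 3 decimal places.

Mean z̄ = (3.3 + 5.1 − 15.7 + 6.4 + 6.3 − 16.3)/6 = -1.8167
Deviations from mean: 5.1167, 6.9167, -13.8833, 8.2167, 8.1167, -14.4833
Σ(z_t−z̄)(z_{t+3}−z̄) = (42.0419) + (56.1403) + (201.0769) = 299.2592
Denominator Σ(z_t−z̄)² = 609.9283
r_3 = 299.2592 / 609.9283 = 0.491

0.491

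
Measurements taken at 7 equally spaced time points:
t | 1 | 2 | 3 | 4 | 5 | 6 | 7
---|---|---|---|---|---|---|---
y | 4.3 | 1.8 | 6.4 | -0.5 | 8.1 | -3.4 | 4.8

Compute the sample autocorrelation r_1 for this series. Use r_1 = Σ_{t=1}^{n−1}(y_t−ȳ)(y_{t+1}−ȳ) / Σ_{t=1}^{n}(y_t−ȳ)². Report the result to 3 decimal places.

-0.817

Mean ȳ = (4.3 + 1.8 + 6.4 − 0.5 + 8.1 − 3.4 + 4.8)/7 = 3.0714
Deviations from mean: 1.2286, -1.2714, 3.3286, -3.5714, 5.0286, -6.4714, 1.7286
Σ(y_t−ȳ)(y_{t+1}−ȳ) = (-1.5620) + (-4.2320) + (-11.8878) + (-17.9592) + (-32.5420) + (-11.1863) = -79.3694
Denominator Σ(y_t−ȳ)² = 97.1143
r_1 = -79.3694 / 97.1143 = -0.817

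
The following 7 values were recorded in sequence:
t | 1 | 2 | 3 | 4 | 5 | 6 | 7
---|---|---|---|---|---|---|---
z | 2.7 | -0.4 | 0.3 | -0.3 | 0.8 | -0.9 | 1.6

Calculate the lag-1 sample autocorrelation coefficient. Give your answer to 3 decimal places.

Mean z̄ = (2.7 − 0.4 + 0.3 − 0.3 + 0.8 − 0.9 + 1.6)/7 = 0.5429
Σ(z_t−z̄)(z_{t+1}−z̄) = (-2.0339) + (0.2290) + (0.2047) + (-0.2167) + (-0.3710) + (-1.5253) = -3.7133
Denominator Σ(z_t−z̄)² = 9.5771
r_1 = -3.7133 / 9.5771 = -0.388

-0.388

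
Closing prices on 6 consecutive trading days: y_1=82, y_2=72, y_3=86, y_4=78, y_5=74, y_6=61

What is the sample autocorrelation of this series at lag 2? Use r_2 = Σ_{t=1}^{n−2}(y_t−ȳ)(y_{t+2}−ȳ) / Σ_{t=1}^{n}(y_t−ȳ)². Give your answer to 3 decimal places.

0.020

Mean ȳ = (82 + 72 + 86 + 78 + 74 + 61)/6 = 75.5000
Deviations from mean: 6.5000, -3.5000, 10.5000, 2.5000, -1.5000, -14.5000
Numerator Σ_{t=1}^{4}(y_t−ȳ)(y_{t+2}−ȳ) = 7.5000
Denominator Σ(y_t−ȳ)² = 383.5000
r_2 = 7.5000 / 383.5000 = 0.020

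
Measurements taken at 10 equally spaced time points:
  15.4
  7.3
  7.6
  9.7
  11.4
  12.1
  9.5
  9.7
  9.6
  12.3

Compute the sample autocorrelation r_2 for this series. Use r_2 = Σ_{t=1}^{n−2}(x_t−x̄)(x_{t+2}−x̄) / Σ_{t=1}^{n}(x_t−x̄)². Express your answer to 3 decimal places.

Mean x̄ = (15.4 + 7.3 + 7.6 + 9.7 + 11.4 + 12.1 + 9.5 + 9.7 + 9.6 + 12.3)/10 = 10.4600
Numerator Σ_{t=1}^{8}(x_t−x̄)(x_{t+2}−x̄) = -18.3832
Denominator Σ(x_t−x̄)² = 52.3440
r_2 = -18.3832 / 52.3440 = -0.351

-0.351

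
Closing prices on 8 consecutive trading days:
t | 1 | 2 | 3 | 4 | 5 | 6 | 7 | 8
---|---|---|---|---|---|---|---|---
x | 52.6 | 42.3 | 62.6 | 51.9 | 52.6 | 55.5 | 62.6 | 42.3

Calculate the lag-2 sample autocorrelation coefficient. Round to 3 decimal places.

Mean x̄ = (52.6 + 42.3 + 62.6 + 51.9 + 52.6 + 55.5 + 62.6 + 42.3)/8 = 52.8000
Σ(x_t−x̄)(x_{t+2}−x̄) = (-1.9600) + (9.4500) + (-1.9600) + (-2.4300) + (-1.9600) + (-28.3500) = -27.2100
Denominator Σ(x_t−x̄)² = 420.7600
r_2 = -27.2100 / 420.7600 = -0.065

-0.065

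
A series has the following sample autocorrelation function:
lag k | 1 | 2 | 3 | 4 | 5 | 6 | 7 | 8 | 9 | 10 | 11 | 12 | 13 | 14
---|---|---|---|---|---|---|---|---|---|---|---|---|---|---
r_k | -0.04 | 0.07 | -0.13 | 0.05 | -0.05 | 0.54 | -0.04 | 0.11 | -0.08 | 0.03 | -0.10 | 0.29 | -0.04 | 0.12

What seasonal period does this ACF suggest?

The largest autocorrelation is r_6 = 0.54, with a weaker echo at lag 12 (0.29); the remaining lags stay at or below 0.12.
The dominant spike at lag 6 indicates a seasonal period of 6.

6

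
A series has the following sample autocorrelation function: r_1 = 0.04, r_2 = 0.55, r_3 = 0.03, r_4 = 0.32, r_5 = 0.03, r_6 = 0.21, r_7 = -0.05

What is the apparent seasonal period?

2

The largest autocorrelation is r_2 = 0.55, with weaker echoes at lags 4 (0.32) and 6 (0.21); the remaining lags stay at or below 0.04.
The dominant spike at lag 2 indicates a seasonal period of 2.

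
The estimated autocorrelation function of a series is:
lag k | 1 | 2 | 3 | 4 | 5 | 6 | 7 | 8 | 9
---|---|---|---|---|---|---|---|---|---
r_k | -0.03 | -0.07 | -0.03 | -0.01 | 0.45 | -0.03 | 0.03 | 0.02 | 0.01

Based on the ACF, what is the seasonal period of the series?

The largest autocorrelation is r_5 = 0.45; the remaining lags stay at or below 0.03.
The dominant spike at lag 5 indicates a seasonal period of 5.

5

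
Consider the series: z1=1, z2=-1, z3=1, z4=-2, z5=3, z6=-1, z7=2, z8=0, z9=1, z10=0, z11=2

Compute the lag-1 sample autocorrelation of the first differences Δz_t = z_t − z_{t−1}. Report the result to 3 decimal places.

First differences Δz: -2, 2, -3, 5, -4, 3, -2, 1, -1, 2
Mean of differences = 0.1000
Numerator Σ(Δz_t−Δz̄)(Δz_{t+1}−Δz̄) = -68.1100
Denominator Σ(Δz_t−Δz̄)² = 76.9000
r_1(Δz) = -68.1100 / 76.9000 = -0.886

-0.886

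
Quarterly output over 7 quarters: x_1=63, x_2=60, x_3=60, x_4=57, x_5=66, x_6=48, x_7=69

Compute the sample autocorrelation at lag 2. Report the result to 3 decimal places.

0.318

Mean x̄ = (63 + 60 + 60 + 57 + 66 + 48 + 69)/7 = 60.4286
Deviations from mean: 2.5714, -0.4286, -0.4286, -3.4286, 5.5714, -12.4286, 8.5714
Numerator Σ_{t=1}^{5}(x_t−x̄)(x_{t+2}−x̄) = 88.3469
Denominator Σ(x_t−x̄)² = 277.7143
r_2 = 88.3469 / 277.7143 = 0.318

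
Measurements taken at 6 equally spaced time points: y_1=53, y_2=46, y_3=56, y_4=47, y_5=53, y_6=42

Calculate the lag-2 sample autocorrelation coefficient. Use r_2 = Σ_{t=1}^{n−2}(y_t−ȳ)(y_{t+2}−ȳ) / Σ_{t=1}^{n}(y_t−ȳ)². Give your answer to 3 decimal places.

Mean ȳ = (53 + 46 + 56 + 47 + 53 + 42)/6 = 49.5000
Σ(y_t−ȳ)(y_{t+2}−ȳ) = (22.7500) + (8.7500) + (22.7500) + (18.7500) = 73.0000
Denominator Σ(y_t−ȳ)² = 141.5000
r_2 = 73.0000 / 141.5000 = 0.516

0.516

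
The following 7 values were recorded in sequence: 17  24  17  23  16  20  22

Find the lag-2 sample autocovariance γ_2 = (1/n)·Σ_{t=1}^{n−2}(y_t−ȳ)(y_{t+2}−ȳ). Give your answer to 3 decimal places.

3.484

Mean ȳ = (17 + 24 + 17 + 23 + 16 + 20 + 22)/7 = 19.8571
Σ_{t=1}^{5}(y_t−ȳ)(y_{t+2}−ȳ) = 24.3878
γ_2 = 24.3878 / 7 = 3.484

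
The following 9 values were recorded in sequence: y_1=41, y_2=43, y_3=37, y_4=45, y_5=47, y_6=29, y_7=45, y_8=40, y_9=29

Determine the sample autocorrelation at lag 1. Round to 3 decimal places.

-0.323

Mean ȳ = (41 + 43 + 37 + 45 + 47 + 29 + 45 + 40 + 29)/9 = 39.5556
Numerator Σ_{t=1}^{8}(y_t−ȳ)(y_{t+1}−ȳ) = -115.5309
Denominator Σ(y_t−ȳ)² = 358.2222
r_1 = -115.5309 / 358.2222 = -0.323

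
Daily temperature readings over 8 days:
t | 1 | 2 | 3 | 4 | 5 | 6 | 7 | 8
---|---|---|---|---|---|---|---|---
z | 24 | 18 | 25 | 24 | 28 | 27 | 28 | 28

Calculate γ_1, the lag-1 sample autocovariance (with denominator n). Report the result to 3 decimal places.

Mean z̄ = (24 + 18 + 25 + 24 + 28 + 27 + 28 + 28)/8 = 25.2500
Deviations: -1.2500, -7.2500, -0.2500, -1.2500, 2.7500, 1.7500, 2.7500, 2.7500
Σ_{t=1}^{7}(z_t−z̄)(z_{t+1}−z̄) = 24.9375
γ_1 = 24.9375 / 8 = 3.117

3.117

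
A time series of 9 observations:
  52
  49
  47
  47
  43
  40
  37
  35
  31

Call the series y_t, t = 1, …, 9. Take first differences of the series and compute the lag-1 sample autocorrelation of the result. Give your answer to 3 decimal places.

First differences Δy: -3, -2, 0, -4, -3, -3, -2, -4
Mean of differences = -2.6250
Numerator Σ(Δy_t−Δȳ)(Δy_{t+1}−Δȳ) = -2.6406
Denominator Σ(Δy_t−Δȳ)² = 11.8750
r_1(Δy) = -2.6406 / 11.8750 = -0.222

-0.222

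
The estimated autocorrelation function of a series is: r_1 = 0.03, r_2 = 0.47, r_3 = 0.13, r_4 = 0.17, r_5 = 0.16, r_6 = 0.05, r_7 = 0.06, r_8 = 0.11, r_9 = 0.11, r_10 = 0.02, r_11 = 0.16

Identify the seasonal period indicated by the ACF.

2

The largest autocorrelation is r_2 = 0.47, with a weaker echo at lag 4 (0.17); the remaining lags stay at or below 0.16.
The dominant spike at lag 2 indicates a seasonal period of 2.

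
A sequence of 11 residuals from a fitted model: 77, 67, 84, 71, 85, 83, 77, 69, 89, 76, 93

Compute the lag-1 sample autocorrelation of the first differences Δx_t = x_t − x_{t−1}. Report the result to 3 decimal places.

-0.709

First differences Δx: -10, 17, -13, 14, -2, -6, -8, 20, -13, 17
Mean of differences = 1.6000
Numerator Σ(Δx_t−Δx̄)(Δx_{t+1}−Δx̄) = -1198.9600
Denominator Σ(Δx_t−Δx̄)² = 1690.4000
r_1(Δx) = -1198.9600 / 1690.4000 = -0.709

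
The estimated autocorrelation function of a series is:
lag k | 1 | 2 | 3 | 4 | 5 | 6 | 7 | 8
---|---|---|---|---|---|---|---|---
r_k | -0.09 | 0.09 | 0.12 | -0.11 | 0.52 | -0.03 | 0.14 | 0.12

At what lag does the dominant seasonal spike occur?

The largest autocorrelation is r_5 = 0.52; the remaining lags stay at or below 0.14.
The dominant spike at lag 5 indicates a seasonal period of 5.

5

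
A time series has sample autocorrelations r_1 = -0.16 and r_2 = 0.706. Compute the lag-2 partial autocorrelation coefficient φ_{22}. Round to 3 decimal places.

φ_{22} = (r_2 − r_1²) / (1 − r_1²)
r_1² = (-0.16)² = 0.0256
Numerator = 0.706 − 0.0256 = 0.6804; denominator = 1 − 0.0256 = 0.9744
φ_{22} = 0.6804 / 0.9744 = 0.698

0.698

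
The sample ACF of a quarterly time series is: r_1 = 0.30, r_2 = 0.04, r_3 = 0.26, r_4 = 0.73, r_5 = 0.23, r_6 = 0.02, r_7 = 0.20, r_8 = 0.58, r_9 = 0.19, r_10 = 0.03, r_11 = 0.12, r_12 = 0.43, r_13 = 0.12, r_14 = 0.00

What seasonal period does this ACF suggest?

The largest autocorrelation is r_4 = 0.73, with weaker echoes at lags 8 (0.58) and 12 (0.43); the remaining lags stay at or below 0.30. The elevated value at lag 1 (0.30), dropping to 0.04 at lag 2, reflects decaying short-term dependence rather than seasonality.
The dominant spike at lag 4 indicates a seasonal period of 4.

4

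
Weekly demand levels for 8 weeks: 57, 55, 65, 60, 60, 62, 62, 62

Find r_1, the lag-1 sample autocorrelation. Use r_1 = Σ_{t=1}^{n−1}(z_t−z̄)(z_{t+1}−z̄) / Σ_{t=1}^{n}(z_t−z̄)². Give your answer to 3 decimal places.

Mean z̄ = (57 + 55 + 65 + 60 + 60 + 62 + 62 + 62)/8 = 60.3750
Deviations from mean: -3.3750, -5.3750, 4.6250, -0.3750, -0.3750, 1.6250, 1.6250, 1.6250
Numerator Σ_{t=1}^{7}(z_t−z̄)(z_{t+1}−z̄) = -3.6406
Denominator Σ(z_t−z̄)² = 69.8750
r_1 = -3.6406 / 69.8750 = -0.052

-0.052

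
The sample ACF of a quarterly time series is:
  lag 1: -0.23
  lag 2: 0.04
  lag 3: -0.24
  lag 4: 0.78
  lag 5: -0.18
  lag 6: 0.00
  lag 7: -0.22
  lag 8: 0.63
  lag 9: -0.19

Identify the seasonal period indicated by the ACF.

The largest autocorrelation is r_4 = 0.78, with a weaker echo at lag 8 (0.63); the remaining lags stay at or below 0.04.
The dominant spike at lag 4 indicates a seasonal period of 4.

4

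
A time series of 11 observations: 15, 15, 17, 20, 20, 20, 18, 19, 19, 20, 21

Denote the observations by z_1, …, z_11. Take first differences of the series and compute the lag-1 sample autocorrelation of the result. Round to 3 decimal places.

0.100

First differences Δz: 0, 2, 3, 0, 0, -2, 1, 0, 1, 1
Mean of differences = 0.6000
Numerator Σ(Δz_t−Δz̄)(Δz_{t+1}−Δz̄) = 1.6400
Denominator Σ(Δz_t−Δz̄)² = 16.4000
r_1(Δz) = 1.6400 / 16.4000 = 0.100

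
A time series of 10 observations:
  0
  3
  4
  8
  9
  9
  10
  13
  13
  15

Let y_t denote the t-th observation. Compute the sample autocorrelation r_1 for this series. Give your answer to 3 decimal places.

Mean ȳ = (0 + 3 + 4 + 8 + 9 + 9 + 10 + 13 + 13 + 15)/10 = 8.4000
Numerator Σ_{t=1}^{9}(y_t−ȳ)(y_{t+1}−ȳ) = 130.8400
Denominator Σ(y_t−ȳ)² = 208.4000
r_1 = 130.8400 / 208.4000 = 0.628

0.628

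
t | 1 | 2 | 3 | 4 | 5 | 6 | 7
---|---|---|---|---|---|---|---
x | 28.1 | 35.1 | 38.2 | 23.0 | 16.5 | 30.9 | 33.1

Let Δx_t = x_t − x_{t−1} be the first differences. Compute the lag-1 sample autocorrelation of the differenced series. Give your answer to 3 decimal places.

0.026

First differences Δx: 7.0, 3.1, -15.2, -6.5, 14.4, 2.2
Mean of differences = 0.8333
Numerator Σ(Δx_t−Δx̄)(Δx_{t+1}−Δx̄) = 14.2656
Denominator Σ(Δx_t−Δx̄)² = 539.9333
r_1(Δx) = 14.2656 / 539.9333 = 0.026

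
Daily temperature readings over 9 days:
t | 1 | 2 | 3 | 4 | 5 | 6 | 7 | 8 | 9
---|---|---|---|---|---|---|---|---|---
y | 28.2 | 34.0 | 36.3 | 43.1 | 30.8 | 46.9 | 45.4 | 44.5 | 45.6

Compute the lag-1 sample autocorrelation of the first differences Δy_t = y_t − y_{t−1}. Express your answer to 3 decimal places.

-0.658

First differences Δy: 5.8, 2.3, 6.8, -12.3, 16.1, -1.5, -0.9, 1.1
Mean of differences = 2.1750
Numerator Σ(Δy_t−Δȳ)(Δy_{t+1}−Δȳ) = -304.0481
Denominator Σ(Δy_t−Δȳ)² = 462.0950
r_1(Δy) = -304.0481 / 462.0950 = -0.658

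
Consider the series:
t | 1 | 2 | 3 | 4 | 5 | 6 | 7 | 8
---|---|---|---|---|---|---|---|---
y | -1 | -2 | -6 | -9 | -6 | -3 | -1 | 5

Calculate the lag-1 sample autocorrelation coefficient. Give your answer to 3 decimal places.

Mean ȳ = (-1 − 2 − 6 − 9 − 6 − 3 − 1 + 5)/8 = -2.8750
Deviations from mean: 1.8750, 0.8750, -3.1250, -6.1250, -3.1250, -0.1250, 1.8750, 7.8750
Σ(y_t−ȳ)(y_{t+1}−ȳ) = (1.6406) + (-2.7344) + (19.1406) + (19.1406) + (0.3906) + (-0.2344) + (14.7656) = 52.1094
Denominator Σ(y_t−ȳ)² = 126.8750
r_1 = 52.1094 / 126.8750 = 0.411

0.411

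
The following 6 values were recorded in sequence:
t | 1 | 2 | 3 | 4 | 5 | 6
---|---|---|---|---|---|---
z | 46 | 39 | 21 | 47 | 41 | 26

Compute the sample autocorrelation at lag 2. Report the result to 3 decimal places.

Mean z̄ = (46 + 39 + 21 + 47 + 41 + 26)/6 = 36.6667
Σ(z_t−z̄)(z_{t+2}−z̄) = (-146.2222) + (24.1111) + (-67.8889) + (-110.2222) = -300.2222
Denominator Σ(z_t−z̄)² = 577.3333
r_2 = -300.2222 / 577.3333 = -0.520

-0.520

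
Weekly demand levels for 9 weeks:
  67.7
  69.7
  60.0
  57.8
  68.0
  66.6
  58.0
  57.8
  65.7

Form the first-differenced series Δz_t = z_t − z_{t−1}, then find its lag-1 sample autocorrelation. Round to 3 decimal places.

First differences Δz: 2.0, -9.7, -2.2, 10.2, -1.4, -8.6, -0.2, 7.9
Mean of differences = -0.2500
Numerator Σ(Δz_t−Δz̄)(Δz_{t+1}−Δz̄) = -25.6375
Denominator Σ(Δz_t−Δz̄)² = 344.8400
r_1(Δz) = -25.6375 / 344.8400 = -0.074

-0.074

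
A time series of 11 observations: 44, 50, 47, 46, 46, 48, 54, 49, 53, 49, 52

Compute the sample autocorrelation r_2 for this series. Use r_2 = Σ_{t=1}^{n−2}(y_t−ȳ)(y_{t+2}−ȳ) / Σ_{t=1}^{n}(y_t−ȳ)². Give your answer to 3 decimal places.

Mean ȳ = (44 + 50 + 47 + 46 + 46 + 48 + 54 + 49 + 53 + 49 + 52)/11 = 48.9091
Numerator Σ_{t=1}^{9}(y_t−ȳ)(y_{t+2}−ȳ) = 32.9835
Denominator Σ(y_t−ȳ)² = 98.9091
r_2 = 32.9835 / 98.9091 = 0.333

0.333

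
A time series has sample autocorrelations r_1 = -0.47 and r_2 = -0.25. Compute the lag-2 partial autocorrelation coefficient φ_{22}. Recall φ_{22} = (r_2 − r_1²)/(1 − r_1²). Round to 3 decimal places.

-0.604

φ_{22} = (r_2 − r_1²) / (1 − r_1²)
r_1² = (-0.47)² = 0.2209
Numerator = -0.25 − 0.2209 = -0.4709; denominator = 1 − 0.2209 = 0.7791
φ_{22} = -0.4709 / 0.7791 = -0.604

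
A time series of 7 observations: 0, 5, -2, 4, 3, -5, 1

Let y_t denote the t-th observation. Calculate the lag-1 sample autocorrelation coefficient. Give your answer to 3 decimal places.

-0.414

Mean ȳ = (0 + 5 − 2 + 4 + 3 − 5 + 1)/7 = 0.8571
Numerator Σ_{t=1}^{6}(y_t−ȳ)(y_{t+1}−ȳ) = -31.0204
Denominator Σ(y_t−ȳ)² = 74.8571
r_1 = -31.0204 / 74.8571 = -0.414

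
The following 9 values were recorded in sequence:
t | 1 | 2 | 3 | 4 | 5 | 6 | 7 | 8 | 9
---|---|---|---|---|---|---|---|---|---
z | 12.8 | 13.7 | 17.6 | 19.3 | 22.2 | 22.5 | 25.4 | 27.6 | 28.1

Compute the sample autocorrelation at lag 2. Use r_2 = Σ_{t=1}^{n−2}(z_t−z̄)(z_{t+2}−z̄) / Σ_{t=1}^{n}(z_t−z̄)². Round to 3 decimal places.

Mean z̄ = (12.8 + 13.7 + 17.6 + 19.3 + 22.2 + 22.5 + 25.4 + 27.6 + 28.1)/9 = 21.0222
Σ(z_t−z̄)(z_{t+2}−z̄) = (28.1383) + (12.6105) + (-4.0306) + (-2.5451) + (5.1560) + (9.7205) + (30.9849) = 80.0346
Denominator Σ(z_t−z̄)² = 251.9956
r_2 = 80.0346 / 251.9956 = 0.318

0.318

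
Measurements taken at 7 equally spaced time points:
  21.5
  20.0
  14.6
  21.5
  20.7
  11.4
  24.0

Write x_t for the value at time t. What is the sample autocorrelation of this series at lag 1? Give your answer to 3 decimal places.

Mean x̄ = (21.5 + 20.0 + 14.6 + 21.5 + 20.7 + 11.4 + 24.0)/7 = 19.1000
Deviations from mean: 2.4000, 0.9000, -4.5000, 2.4000, 1.6000, -7.7000, 4.9000
Numerator Σ_{t=1}^{6}(x_t−x̄)(x_{t+1}−x̄) = -58.9000
Denominator Σ(x_t−x̄)² = 118.4400
r_1 = -58.9000 / 118.4400 = -0.497

-0.497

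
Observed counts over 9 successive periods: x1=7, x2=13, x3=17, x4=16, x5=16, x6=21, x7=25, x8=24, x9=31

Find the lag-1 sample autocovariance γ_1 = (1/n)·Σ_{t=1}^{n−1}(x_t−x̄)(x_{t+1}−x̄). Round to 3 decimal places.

Mean x̄ = (7 + 13 + 17 + 16 + 16 + 21 + 25 + 24 + 31)/9 = 18.8889
Σ_{t=1}^{8}(x_t−x̄)(x_{t+1}−x̄) = 194.8765
γ_1 = 194.8765 / 9 = 21.653

21.653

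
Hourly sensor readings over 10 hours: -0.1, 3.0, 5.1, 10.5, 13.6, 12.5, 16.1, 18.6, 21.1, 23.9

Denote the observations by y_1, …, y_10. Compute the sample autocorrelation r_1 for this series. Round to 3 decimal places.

Mean ȳ = (-0.1 + 3.0 + 5.1 + 10.5 + 13.6 + 12.5 + 16.1 + 18.6 + 21.1 + 23.9)/10 = 12.4300
Numerator Σ_{t=1}^{9}(y_t−ȳ)(y_{t+1}−ȳ) = 375.0901
Denominator Σ(y_t−ȳ)² = 563.0210
r_1 = 375.0901 / 563.0210 = 0.666

0.666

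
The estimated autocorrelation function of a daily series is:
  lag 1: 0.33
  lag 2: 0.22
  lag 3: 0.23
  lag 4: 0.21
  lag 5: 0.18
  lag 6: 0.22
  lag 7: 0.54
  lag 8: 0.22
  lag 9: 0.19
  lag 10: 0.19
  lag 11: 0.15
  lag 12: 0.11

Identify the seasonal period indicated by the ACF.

The largest autocorrelation is r_7 = 0.54; the remaining lags stay at or below 0.33. The elevated value at lag 1 (0.33), dropping to 0.22 at lag 2, reflects decaying short-term dependence rather than seasonality.
The dominant spike at lag 7 indicates a seasonal period of 7.

7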